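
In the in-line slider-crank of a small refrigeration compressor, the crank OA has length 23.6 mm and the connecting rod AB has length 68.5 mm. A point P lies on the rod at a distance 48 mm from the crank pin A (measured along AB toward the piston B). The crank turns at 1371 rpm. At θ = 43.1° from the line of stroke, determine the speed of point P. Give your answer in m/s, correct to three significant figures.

2.83

ω = 143.6 rad/s.  Crank-pin speed |V_A| = rω = 3.3883 m/s, perpendicular to OA.
Rod angle: sinφ = −(r/L) sinθ ⇒ φ = -13.616°; ω_rod = −rω cosθ/√(L²−r²sin²θ) = -37.161 rad/s.
V_P = V_A + ω_rod × AP, with AP = 0.048 m along the rod.
Components: V_Px = −rω sinθ − a·ω_rod·sinφ = -2.735 m/s;  V_Py = rω cosθ + a·ω_rod·cosφ = +0.74039 m/s.
|V_P| = √(V_Px² + V_Py²) = 2.8335 m/s.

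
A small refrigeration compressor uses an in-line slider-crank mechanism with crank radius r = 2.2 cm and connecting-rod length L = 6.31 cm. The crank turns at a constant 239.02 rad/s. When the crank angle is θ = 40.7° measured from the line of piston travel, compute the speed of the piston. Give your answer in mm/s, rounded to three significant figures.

ω = 239 rad/s
For an in-line slider-crank, x = r cosθ + √(L² − r² sin²θ), so v = −rω sinθ·[1 + r cosθ/√(L² − r² sin²θ)].
With r = 0.022 m, L = 0.0631 m, θ = 40.7°: √(L² − r² sin²θ) = 0.061448 m.
v = −0.022·239·0.65210·[1 + 0.022·0.75813/0.061448] = -4.3598 m/s.
|v| = 4.3598 m/s = 4359.8 mm/s.

4360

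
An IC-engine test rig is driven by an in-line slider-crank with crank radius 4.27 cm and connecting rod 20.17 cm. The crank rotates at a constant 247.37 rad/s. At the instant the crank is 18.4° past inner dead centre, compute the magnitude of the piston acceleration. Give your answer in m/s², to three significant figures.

2930

ω = 247.4 rad/s
x(θ) = r cosθ + √(L² − r² sin²θ); with ω constant, a = ω²·d²x/dθ².
d²x/dθ² = −r cosθ − r²(cos2θ)/√u − r⁴ sin²2θ/(4u^{3/2}),  u = L² − r² sin²θ = 0.0405012 m².
Substituting r = 0.0427 m, L = 0.2017 m, θ = 18.4°: d²x/dθ² = -0.047808 m.
a = ω²·d²x/dθ² = (247.4)²·(-0.047808) = -2925.5 m/s²;  |a| = 2925.5 m/s².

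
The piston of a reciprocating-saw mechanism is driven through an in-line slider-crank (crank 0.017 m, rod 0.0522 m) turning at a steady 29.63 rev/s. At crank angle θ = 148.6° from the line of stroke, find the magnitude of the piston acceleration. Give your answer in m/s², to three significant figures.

ω = 2π·29.6 = 186.2 rad/s
x(θ) = r cosθ + √(L² − r² sin²θ); with ω constant, a = ω²·d²x/dθ².
d²x/dθ² = −r cosθ − r²(cos2θ)/√u − r⁴ sin²2θ/(4u^{3/2}),  u = L² − r² sin²θ = 0.00264639 m².
Substituting r = 0.017 m, L = 0.0522 m, θ = 148.6°: d²x/dθ² = +0.011821 m.
a = ω²·d²x/dθ² = (186.2)²·(+0.011821) = +409.71 m/s²;  |a| = 409.71 m/s².

410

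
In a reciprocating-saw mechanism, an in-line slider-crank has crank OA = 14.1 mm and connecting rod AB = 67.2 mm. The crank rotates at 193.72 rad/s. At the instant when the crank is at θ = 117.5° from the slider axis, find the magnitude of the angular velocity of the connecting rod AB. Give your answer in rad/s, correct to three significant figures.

ω = 193.7 rad/s
The rod makes angle φ with the slider axis where L sinφ = r sinθ; differentiating, L cosφ·φ̇ = r ω cosθ.
L cosφ = √(L² − r² sin²θ) = 0.066026 m.
|ω_rod| = r ω |cosθ| / √(L² − r² sin²θ) = 0.0141·193.7·0.46175/0.066026 = 19.102 rad/s.

19.1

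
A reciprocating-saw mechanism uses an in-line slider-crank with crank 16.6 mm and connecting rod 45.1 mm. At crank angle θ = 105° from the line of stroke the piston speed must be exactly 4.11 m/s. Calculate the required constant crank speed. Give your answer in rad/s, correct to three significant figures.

For an in-line slider-crank, |v_piston| = rω|sinθ|·[1 + r cosθ/√(L² − r² sin²θ)].
With r = 0.0166 m, L = 0.0451 m, θ = 105°: the bracketed kinematic factor |dx/dθ| = 0.0144 m.
ω = v/|dx/dθ| = 4.11/0.0144 = 285.41 rad/s.

285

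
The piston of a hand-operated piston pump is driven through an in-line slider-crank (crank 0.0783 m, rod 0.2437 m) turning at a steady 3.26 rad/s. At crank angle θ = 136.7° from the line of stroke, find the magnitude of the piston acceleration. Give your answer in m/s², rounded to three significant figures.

ω = 3.26 rad/s
x(θ) = r cosθ + √(L² − r² sin²θ); with ω constant, a = ω²·d²x/dθ².
d²x/dθ² = −r cosθ − r²(cos2θ)/√u − r⁴ sin²2θ/(4u^{3/2}),  u = L² − r² sin²θ = 0.056506 m².
Substituting r = 0.0783 m, L = 0.2437 m, θ = 136.7°: d²x/dθ² = +0.054758 m.
a = ω²·d²x/dθ² = (3.26)²·(+0.054758) = +0.58194 m/s²;  |a| = 0.58194 m/s².

0.582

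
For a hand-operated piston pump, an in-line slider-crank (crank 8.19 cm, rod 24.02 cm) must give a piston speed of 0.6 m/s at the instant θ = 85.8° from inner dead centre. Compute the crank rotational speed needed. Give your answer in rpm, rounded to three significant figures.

68.3

For an in-line slider-crank, |v_piston| = rω|sinθ|·[1 + r cosθ/√(L² − r² sin²θ)].
With r = 0.0819 m, L = 0.2402 m, θ = 85.8°: the bracketed kinematic factor |dx/dθ| = 0.083849 m.
ω = v/|dx/dθ| = 0.6/0.083849 = 7.1557 rad/s.
N = 60ω/(2π) = 68.332 rpm.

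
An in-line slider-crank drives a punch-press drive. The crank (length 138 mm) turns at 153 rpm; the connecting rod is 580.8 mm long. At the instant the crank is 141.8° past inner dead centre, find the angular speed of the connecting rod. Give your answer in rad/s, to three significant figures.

ω = 16.02 rad/s (converted from 153 rpm).
The rod makes angle φ with the slider axis where L sinφ = r sinθ; differentiating, L cosφ·φ̇ = r ω cosθ.
L cosφ = √(L² − r² sin²θ) = 0.5745 m.
|ω_rod| = r ω |cosθ| / √(L² − r² sin²θ) = 0.138·16.02·0.78586/0.5745 = 3.0245 rad/s.

3.02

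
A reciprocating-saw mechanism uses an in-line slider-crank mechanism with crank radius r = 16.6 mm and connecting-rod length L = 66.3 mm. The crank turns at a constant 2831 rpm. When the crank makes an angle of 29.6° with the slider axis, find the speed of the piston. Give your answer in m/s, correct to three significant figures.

2.96

ω = 2π·2831/60 = 296.5 rad/s
For an in-line slider-crank, x = r cosθ + √(L² − r² sin²θ), so v = −rω sinθ·[1 + r cosθ/√(L² − r² sin²θ)].
With r = 0.0166 m, L = 0.0663 m, θ = 29.6°: √(L² − r² sin²θ) = 0.065791 m.
v = −0.0166·296.5·0.49394·[1 + 0.0166·0.86949/0.065791] = -2.9641 m/s.
|v| = 2.9641 m/s.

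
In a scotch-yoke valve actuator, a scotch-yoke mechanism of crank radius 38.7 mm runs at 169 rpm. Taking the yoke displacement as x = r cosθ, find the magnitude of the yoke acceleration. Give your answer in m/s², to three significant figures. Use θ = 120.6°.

ω = 17.7 rad/s (from 169 rpm).
x = r cosθ ⇒ ẍ = −rω² cosθ (ω constant).
|a| = rω²|cosθ| = 0.0387·(17.7)²·|cos 120.6°| = 6.1701 m/s².

6.17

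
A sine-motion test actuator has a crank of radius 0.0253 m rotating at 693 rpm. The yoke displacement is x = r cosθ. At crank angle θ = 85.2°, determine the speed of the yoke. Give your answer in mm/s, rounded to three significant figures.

1830

ω = 72.57 rad/s (from 693 rpm).
x = r cosθ ⇒ ẋ = −rω sinθ.
|v| = rω|sinθ| = 0.0253·72.57·|sin 85.2°| = 1.8296 m/s = 1829.6 mm/s.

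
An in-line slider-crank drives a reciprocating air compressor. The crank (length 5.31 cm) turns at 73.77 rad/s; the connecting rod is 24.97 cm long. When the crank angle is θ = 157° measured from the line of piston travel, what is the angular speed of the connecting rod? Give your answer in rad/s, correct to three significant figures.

ω = 73.77 rad/s
The rod makes angle φ with the slider axis where L sinφ = r sinθ; differentiating, L cosφ·φ̇ = r ω cosθ.
L cosφ = √(L² − r² sin²θ) = 0.24884 m.
|ω_rod| = r ω |cosθ| / √(L² − r² sin²θ) = 0.0531·73.77·0.92050/0.24884 = 14.491 rad/s.

14.5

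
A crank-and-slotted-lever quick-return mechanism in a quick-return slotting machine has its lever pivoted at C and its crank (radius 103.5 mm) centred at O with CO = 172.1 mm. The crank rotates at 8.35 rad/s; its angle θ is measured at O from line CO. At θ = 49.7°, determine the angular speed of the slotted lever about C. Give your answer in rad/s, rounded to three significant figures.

2.93

ω = 8.35 rad/s
Crank pin A relative to C: A = (d + r cosθ, r sinθ); lever angle φ = atan2(r sinθ, d + r cosθ).
Differentiating tanφ: φ̇ = rω(d cosθ + r)/(d² + r² + 2dr cosθ).
d² + r² + 2dr cosθ = |CA|² = 0.0633724 m²;  d cosθ + r = +0.21481 m.
|ω_lever| = |0.1035·8.35·+0.21481| / 0.0633724 = 2.9295 rad/s.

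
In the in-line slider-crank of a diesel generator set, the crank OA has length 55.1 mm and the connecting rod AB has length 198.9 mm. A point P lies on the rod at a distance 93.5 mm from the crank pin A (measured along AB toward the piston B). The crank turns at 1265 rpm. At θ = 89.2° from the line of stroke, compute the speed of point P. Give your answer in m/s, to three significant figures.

ω = 132.5 rad/s.  Crank-pin speed |V_A| = rω = 7.2991 m/s, perpendicular to OA.
Rod angle: sinφ = −(r/L) sinθ ⇒ φ = -16.081°; ω_rod = −rω cosθ/√(L²−r²sin²θ) = -0.53324 rad/s.
V_P = V_A + ω_rod × AP, with AP = 0.0935 m along the rod.
Components: V_Px = −rω sinθ − a·ω_rod·sinφ = -7.3122 m/s;  V_Py = rω cosθ + a·ω_rod·cosφ = +0.054004 m/s.
|V_P| = √(V_Px² + V_Py²) = 7.3124 m/s.

7.31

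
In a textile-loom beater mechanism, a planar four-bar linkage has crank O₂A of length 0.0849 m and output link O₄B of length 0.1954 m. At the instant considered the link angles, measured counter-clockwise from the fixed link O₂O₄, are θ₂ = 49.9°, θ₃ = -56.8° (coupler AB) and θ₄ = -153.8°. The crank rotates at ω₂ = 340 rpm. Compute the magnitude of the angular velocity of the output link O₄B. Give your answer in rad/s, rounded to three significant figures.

14.9

ω₂ = 35.6 rad/s (from 340 rpm).
Differentiating the loop-closure r₂e^{iθ₂}+r₃e^{iθ₃}=r₁+r₄e^{iθ₄} gives r₂ω₂e^{iθ₂}+r₃ω₃e^{iθ₃}=r₄ω₄e^{iθ₄}.
Eliminating the other unknown: ω₄ = r₂ω₂ sin(θ₂−θ₃) / [r₄ sin(θ₄−θ₃)].
Numerator sine = +0.95782; denominator sine = -0.99255.
Result = 0.0849·35.6·(+0.95782) / (0.1954·(-0.99255)) = -14.929 rad/s; magnitude 14.929 rad/s.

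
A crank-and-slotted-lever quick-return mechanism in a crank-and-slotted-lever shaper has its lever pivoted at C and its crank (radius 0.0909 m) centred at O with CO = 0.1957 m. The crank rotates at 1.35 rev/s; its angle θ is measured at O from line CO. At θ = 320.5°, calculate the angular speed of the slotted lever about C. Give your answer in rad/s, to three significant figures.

ω = 8.482 rad/s (from 1.35 rev/s).
Crank pin A relative to C: A = (d + r cosθ, r sinθ); lever angle φ = atan2(r sinθ, d + r cosθ).
Differentiating tanφ: φ̇ = rω(d cosθ + r)/(d² + r² + 2dr cosθ).
d² + r² + 2dr cosθ = |CA|² = 0.0740144 m²;  d cosθ + r = +0.24191 m.
|ω_lever| = |0.0909·8.482·+0.24191| / 0.0740144 = 2.5201 rad/s.

2.52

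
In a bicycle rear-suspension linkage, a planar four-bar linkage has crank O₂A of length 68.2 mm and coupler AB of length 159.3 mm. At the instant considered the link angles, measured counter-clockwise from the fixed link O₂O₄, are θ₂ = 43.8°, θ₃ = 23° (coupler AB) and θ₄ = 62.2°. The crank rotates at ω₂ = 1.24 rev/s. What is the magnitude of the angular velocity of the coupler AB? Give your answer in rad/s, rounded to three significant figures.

ω₂ = 7.791 rad/s (from 1.24 rev/s).
Differentiating the loop-closure r₂e^{iθ₂}+r₃e^{iθ₃}=r₁+r₄e^{iθ₄} gives r₂ω₂e^{iθ₂}+r₃ω₃e^{iθ₃}=r₄ω₄e^{iθ₄}.
Eliminating the other unknown: ω₃ = r₂ω₂ sin(θ₄−θ₂) / [r₃ sin(θ₃−θ₄)].
Numerator sine = +0.31565; denominator sine = -0.63203.
Result = 0.0682·7.791·(+0.31565) / (0.1593·(-0.63203)) = -1.6659 rad/s; magnitude 1.6659 rad/s.

1.67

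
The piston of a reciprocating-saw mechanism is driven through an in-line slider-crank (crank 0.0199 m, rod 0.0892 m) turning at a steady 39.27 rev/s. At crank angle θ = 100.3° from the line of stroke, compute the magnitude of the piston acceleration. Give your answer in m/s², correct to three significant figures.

476

ω = 2π·39.3 = 246.7 rad/s
x(θ) = r cosθ + √(L² − r² sin²θ); with ω constant, a = ω²·d²x/dθ².
d²x/dθ² = −r cosθ − r²(cos2θ)/√u − r⁴ sin²2θ/(4u^{3/2}),  u = L² − r² sin²θ = 0.00757329 m².
Substituting r = 0.0199 m, L = 0.0892 m, θ = 100.3°: d²x/dθ² = +0.0078104 m.
a = ω²·d²x/dθ² = (246.7)²·(+0.0078104) = +475.5 m/s²;  |a| = 475.5 m/s².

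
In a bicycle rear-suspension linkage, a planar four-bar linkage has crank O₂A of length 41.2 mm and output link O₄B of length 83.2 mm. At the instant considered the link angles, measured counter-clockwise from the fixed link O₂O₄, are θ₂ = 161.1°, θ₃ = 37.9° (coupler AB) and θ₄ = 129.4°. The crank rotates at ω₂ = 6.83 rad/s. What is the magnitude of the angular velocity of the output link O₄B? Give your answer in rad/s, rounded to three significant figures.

ω₂ = 6.83 rad/s
Differentiating the loop-closure r₂e^{iθ₂}+r₃e^{iθ₃}=r₁+r₄e^{iθ₄} gives r₂ω₂e^{iθ₂}+r₃ω₃e^{iθ₃}=r₄ω₄e^{iθ₄}.
Eliminating the other unknown: ω₄ = r₂ω₂ sin(θ₂−θ₃) / [r₄ sin(θ₄−θ₃)].
Numerator sine = +0.83676; denominator sine = +0.99966.
Result = 0.0412·6.83·(+0.83676) / (0.0832·(+0.99966)) = +2.831 rad/s; magnitude 2.831 rad/s.

2.83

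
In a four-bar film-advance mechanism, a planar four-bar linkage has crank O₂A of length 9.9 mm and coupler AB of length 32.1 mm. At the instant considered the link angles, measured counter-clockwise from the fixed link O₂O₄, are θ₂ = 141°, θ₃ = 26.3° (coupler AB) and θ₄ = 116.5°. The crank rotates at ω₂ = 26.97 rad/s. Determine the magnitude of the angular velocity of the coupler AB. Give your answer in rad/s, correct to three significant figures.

ω₂ = 26.97 rad/s
Differentiating the loop-closure r₂e^{iθ₂}+r₃e^{iθ₃}=r₁+r₄e^{iθ₄} gives r₂ω₂e^{iθ₂}+r₃ω₃e^{iθ₃}=r₄ω₄e^{iθ₄}.
Eliminating the other unknown: ω₃ = r₂ω₂ sin(θ₄−θ₂) / [r₃ sin(θ₃−θ₄)].
Numerator sine = -0.41469; denominator sine = -0.99999.
Result = 0.0099·26.97·(-0.41469) / (0.0321·(-0.99999)) = +3.4494 rad/s; magnitude 3.4494 rad/s.

3.45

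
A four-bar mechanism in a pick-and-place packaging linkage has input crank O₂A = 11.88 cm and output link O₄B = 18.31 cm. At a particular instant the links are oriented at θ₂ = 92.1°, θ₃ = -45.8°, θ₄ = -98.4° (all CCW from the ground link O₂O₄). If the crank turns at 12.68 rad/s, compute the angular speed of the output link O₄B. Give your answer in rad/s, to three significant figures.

6.94

ω₂ = 12.68 rad/s
Differentiating the loop-closure r₂e^{iθ₂}+r₃e^{iθ₃}=r₁+r₄e^{iθ₄} gives r₂ω₂e^{iθ₂}+r₃ω₃e^{iθ₃}=r₄ω₄e^{iθ₄}.
Eliminating the other unknown: ω₄ = r₂ω₂ sin(θ₂−θ₃) / [r₄ sin(θ₄−θ₃)].
Numerator sine = +0.67043; denominator sine = -0.79441.
Result = 0.1188·12.68·(+0.67043) / (0.1831·(-0.79441)) = -6.9431 rad/s; magnitude 6.9431 rad/s.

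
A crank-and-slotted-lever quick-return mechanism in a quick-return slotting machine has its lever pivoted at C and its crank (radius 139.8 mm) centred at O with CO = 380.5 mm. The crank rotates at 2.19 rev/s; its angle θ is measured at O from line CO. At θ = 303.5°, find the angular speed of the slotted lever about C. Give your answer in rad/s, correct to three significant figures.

3.02

ω = 13.76 rad/s (from 2.19 rev/s).
Crank pin A relative to C: A = (d + r cosθ, r sinθ); lever angle φ = atan2(r sinθ, d + r cosθ).
Differentiating tanφ: φ̇ = rω(d cosθ + r)/(d² + r² + 2dr cosθ).
d² + r² + 2dr cosθ = |CA|² = 0.223044 m²;  d cosθ + r = +0.34981 m.
|ω_lever| = |0.1398·13.76·+0.34981| / 0.223044 = 3.017 rad/s.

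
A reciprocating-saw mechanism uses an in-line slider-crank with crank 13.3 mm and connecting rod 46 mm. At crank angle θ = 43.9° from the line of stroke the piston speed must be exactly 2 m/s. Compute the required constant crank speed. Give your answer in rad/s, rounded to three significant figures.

For an in-line slider-crank, |v_piston| = rω|sinθ|·[1 + r cosθ/√(L² − r² sin²θ)].
With r = 0.0133 m, L = 0.046 m, θ = 43.9°: the bracketed kinematic factor |dx/dθ| = 0.011183 m.
ω = v/|dx/dθ| = 2/0.011183 = 178.84 rad/s.

179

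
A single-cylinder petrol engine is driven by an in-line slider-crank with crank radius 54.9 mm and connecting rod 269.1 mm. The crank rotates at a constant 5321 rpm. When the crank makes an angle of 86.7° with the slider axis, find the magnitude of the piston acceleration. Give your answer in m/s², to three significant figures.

2550

ω = 2π·5321/60 = 557.2 rad/s
x(θ) = r cosθ + √(L² − r² sin²θ); with ω constant, a = ω²·d²x/dθ².
d²x/dθ² = −r cosθ − r²(cos2θ)/√u − r⁴ sin²2θ/(4u^{3/2}),  u = L² − r² sin²θ = 0.0694108 m².
Substituting r = 0.0549 m, L = 0.2691 m, θ = 86.7°: d²x/dθ² = +0.0082024 m.
a = ω²·d²x/dθ² = (557.2)²·(+0.0082024) = +2546.7 m/s²;  |a| = 2546.7 m/s².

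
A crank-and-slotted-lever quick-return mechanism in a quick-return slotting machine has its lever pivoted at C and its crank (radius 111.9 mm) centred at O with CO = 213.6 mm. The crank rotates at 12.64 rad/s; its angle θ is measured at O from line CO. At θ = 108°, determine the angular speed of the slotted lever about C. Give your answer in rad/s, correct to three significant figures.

1.50

ω = 12.64 rad/s
Crank pin A relative to C: A = (d + r cosθ, r sinθ); lever angle φ = atan2(r sinθ, d + r cosθ).
Differentiating tanφ: φ̇ = rω(d cosθ + r)/(d² + r² + 2dr cosθ).
d² + r² + 2dr cosθ = |CA|² = 0.0433744 m²;  d cosθ + r = +0.045894 m.
|ω_lever| = |0.1119·12.64·+0.045894| / 0.0433744 = 1.4966 rad/s.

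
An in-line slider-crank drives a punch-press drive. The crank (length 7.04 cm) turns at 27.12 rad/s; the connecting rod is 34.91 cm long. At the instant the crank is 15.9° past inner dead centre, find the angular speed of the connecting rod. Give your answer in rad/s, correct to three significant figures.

5.27

ω = 27.12 rad/s
The rod makes angle φ with the slider axis where L sinφ = r sinθ; differentiating, L cosφ·φ̇ = r ω cosθ.
L cosφ = √(L² − r² sin²θ) = 0.34857 m.
|ω_rod| = r ω |cosθ| / √(L² − r² sin²θ) = 0.0704·27.12·0.96174/0.34857 = 5.2679 rad/s.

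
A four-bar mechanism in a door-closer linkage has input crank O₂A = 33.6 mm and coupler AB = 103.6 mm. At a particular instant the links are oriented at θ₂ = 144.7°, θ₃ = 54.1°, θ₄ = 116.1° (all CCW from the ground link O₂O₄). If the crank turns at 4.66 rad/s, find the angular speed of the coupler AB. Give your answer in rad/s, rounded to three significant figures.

ω₂ = 4.66 rad/s
Differentiating the loop-closure r₂e^{iθ₂}+r₃e^{iθ₃}=r₁+r₄e^{iθ₄} gives r₂ω₂e^{iθ₂}+r₃ω₃e^{iθ₃}=r₄ω₄e^{iθ₄}.
Eliminating the other unknown: ω₃ = r₂ω₂ sin(θ₄−θ₂) / [r₃ sin(θ₃−θ₄)].
Numerator sine = -0.47869; denominator sine = -0.88295.
Result = 0.0336·4.66·(-0.47869) / (0.1036·(-0.88295)) = +0.81938 rad/s; magnitude 0.81938 rad/s.

0.819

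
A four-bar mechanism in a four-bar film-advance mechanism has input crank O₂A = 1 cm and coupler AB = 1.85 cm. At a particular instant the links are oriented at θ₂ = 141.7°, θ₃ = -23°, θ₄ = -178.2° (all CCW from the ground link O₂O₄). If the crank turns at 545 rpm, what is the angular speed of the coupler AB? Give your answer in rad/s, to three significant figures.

ω₂ = 57.07 rad/s (from 545 rpm).
Differentiating the loop-closure r₂e^{iθ₂}+r₃e^{iθ₃}=r₁+r₄e^{iθ₄} gives r₂ω₂e^{iθ₂}+r₃ω₃e^{iθ₃}=r₄ω₄e^{iθ₄}.
Eliminating the other unknown: ω₃ = r₂ω₂ sin(θ₄−θ₂) / [r₃ sin(θ₃−θ₄)].
Numerator sine = +0.64412; denominator sine = +0.41945.
Result = 0.01·57.07·(+0.64412) / (0.0185·(+0.41945)) = +47.374 rad/s; magnitude 47.374 rad/s.

47.4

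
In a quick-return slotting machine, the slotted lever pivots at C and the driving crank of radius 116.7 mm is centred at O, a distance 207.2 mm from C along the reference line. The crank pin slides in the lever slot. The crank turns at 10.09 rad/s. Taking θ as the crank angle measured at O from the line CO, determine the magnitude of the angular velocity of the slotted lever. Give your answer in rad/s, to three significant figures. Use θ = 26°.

3.57

ω = 10.09 rad/s
Crank pin A relative to C: A = (d + r cosθ, r sinθ); lever angle φ = atan2(r sinθ, d + r cosθ).
Differentiating tanφ: φ̇ = rω(d cosθ + r)/(d² + r² + 2dr cosθ).
d² + r² + 2dr cosθ = |CA|² = 0.100017 m²;  d cosθ + r = +0.30293 m.
|ω_lever| = |0.1167·10.09·+0.30293| / 0.100017 = 3.5664 rad/s.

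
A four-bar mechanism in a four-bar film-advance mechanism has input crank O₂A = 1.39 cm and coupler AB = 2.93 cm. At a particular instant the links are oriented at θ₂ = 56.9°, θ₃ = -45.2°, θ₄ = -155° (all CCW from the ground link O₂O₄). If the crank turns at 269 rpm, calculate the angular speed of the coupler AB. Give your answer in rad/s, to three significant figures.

7.51

ω₂ = 28.17 rad/s (from 269 rpm).
Differentiating the loop-closure r₂e^{iθ₂}+r₃e^{iθ₃}=r₁+r₄e^{iθ₄} gives r₂ω₂e^{iθ₂}+r₃ω₃e^{iθ₃}=r₄ω₄e^{iθ₄}.
Eliminating the other unknown: ω₃ = r₂ω₂ sin(θ₄−θ₂) / [r₃ sin(θ₃−θ₄)].
Numerator sine = +0.52844; denominator sine = +0.94088.
Result = 0.0139·28.17·(+0.52844) / (0.0293·(+0.94088)) = +7.5056 rad/s; magnitude 7.5056 rad/s.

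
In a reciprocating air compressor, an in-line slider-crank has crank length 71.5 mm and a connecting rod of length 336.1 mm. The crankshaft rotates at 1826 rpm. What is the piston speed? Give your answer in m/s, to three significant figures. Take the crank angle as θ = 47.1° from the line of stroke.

11.5

ω = 2π·1826/60 = 191.2 rad/s
For an in-line slider-crank, x = r cosθ + √(L² − r² sin²θ), so v = −rω sinθ·[1 + r cosθ/√(L² − r² sin²θ)].
With r = 0.0715 m, L = 0.3361 m, θ = 47.1°: √(L² − r² sin²θ) = 0.33199 m.
v = −0.0715·191.2·0.73254·[1 + 0.0715·0.68072/0.33199] = -11.484 m/s.
|v| = 11.484 m/s.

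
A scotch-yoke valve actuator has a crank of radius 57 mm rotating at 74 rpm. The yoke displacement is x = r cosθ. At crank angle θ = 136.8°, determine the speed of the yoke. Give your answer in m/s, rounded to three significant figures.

0.302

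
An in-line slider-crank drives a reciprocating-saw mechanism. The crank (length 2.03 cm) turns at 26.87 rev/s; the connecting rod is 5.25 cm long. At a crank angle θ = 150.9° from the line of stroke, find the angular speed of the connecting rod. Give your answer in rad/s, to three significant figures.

ω = 168.8 rad/s (converted from 26.87 rev/s).
The rod makes angle φ with the slider axis where L sinφ = r sinθ; differentiating, L cosφ·φ̇ = r ω cosθ.
L cosφ = √(L² − r² sin²θ) = 0.051563 m.
|ω_rod| = r ω |cosθ| / √(L² − r² sin²θ) = 0.0203·168.8·0.87377/0.051563 = 58.077 rad/s.

58.1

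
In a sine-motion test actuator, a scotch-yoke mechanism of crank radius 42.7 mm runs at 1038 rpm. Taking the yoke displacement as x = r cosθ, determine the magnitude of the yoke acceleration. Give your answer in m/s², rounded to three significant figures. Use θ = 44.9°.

357

ω = 108.7 rad/s (from 1038 rpm).
x = r cosθ ⇒ ẍ = −rω² cosθ (ω constant).
|a| = rω²|cosθ| = 0.0427·(108.7)²·|cos 44.9°| = 357.37 m/s².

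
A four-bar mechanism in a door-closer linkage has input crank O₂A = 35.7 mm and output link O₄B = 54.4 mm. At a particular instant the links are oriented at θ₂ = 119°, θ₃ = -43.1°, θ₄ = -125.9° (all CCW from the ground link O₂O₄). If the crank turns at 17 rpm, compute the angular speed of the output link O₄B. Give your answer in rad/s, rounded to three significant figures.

ω₂ = 1.78 rad/s (from 17 rpm).
Differentiating the loop-closure r₂e^{iθ₂}+r₃e^{iθ₃}=r₁+r₄e^{iθ₄} gives r₂ω₂e^{iθ₂}+r₃ω₃e^{iθ₃}=r₄ω₄e^{iθ₄}.
Eliminating the other unknown: ω₄ = r₂ω₂ sin(θ₂−θ₃) / [r₄ sin(θ₄−θ₃)].
Numerator sine = +0.30736; denominator sine = -0.99211.
Result = 0.0357·1.78·(+0.30736) / (0.0544·(-0.99211)) = -0.36193 rad/s; magnitude 0.36193 rad/s.

0.362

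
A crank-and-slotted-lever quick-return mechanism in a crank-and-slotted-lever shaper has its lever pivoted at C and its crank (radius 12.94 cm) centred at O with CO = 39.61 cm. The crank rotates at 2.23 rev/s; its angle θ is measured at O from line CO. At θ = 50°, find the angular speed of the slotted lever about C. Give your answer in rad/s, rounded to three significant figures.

ω = 14.01 rad/s (from 2.23 rev/s).
Crank pin A relative to C: A = (d + r cosθ, r sinθ); lever angle φ = atan2(r sinθ, d + r cosθ).
Differentiating tanφ: φ̇ = rω(d cosθ + r)/(d² + r² + 2dr cosθ).
d² + r² + 2dr cosθ = |CA|² = 0.239532 m²;  d cosθ + r = +0.38401 m.
|ω_lever| = |0.1294·14.01·+0.38401| / 0.239532 = 2.9067 rad/s.

2.91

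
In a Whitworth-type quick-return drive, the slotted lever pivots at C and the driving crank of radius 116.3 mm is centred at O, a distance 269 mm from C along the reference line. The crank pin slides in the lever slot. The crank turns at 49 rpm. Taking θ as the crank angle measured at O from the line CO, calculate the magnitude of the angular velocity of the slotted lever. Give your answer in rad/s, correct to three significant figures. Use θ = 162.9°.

3.22

ω = 5.131 rad/s (from 49 rpm).
Crank pin A relative to C: A = (d + r cosθ, r sinθ); lever angle φ = atan2(r sinθ, d + r cosθ).
Differentiating tanφ: φ̇ = rω(d cosθ + r)/(d² + r² + 2dr cosθ).
d² + r² + 2dr cosθ = |CA|² = 0.0260833 m²;  d cosθ + r = -0.14081 m.
|ω_lever| = |0.1163·5.131·-0.14081| / 0.0260833 = 3.2216 rad/s.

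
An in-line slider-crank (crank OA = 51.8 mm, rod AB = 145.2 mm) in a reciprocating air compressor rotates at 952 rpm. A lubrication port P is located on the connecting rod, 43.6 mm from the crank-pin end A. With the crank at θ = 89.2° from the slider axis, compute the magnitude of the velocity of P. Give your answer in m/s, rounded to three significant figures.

ω = 99.69 rad/s.  Crank-pin speed |V_A| = rω = 5.1641 m/s, perpendicular to OA.
Rod angle: sinφ = −(r/L) sinθ ⇒ φ = -20.899°; ω_rod = −rω cosθ/√(L²−r²sin²θ) = -0.53154 rad/s.
V_P = V_A + ω_rod × AP, with AP = 0.0436 m along the rod.
Components: V_Px = −rω sinθ − a·ω_rod·sinφ = -5.1719 m/s;  V_Py = rω cosθ + a·ω_rod·cosφ = +0.050452 m/s.
|V_P| = √(V_Px² + V_Py²) = 5.1721 m/s.

5.17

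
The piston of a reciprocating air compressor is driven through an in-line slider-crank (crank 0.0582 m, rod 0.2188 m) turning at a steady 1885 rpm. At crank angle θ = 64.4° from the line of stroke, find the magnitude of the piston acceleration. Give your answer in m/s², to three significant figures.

ω = 2π·1885/60 = 197.4 rad/s
x(θ) = r cosθ + √(L² − r² sin²θ); with ω constant, a = ω²·d²x/dθ².
d²x/dθ² = −r cosθ − r²(cos2θ)/√u − r⁴ sin²2θ/(4u^{3/2}),  u = L² − r² sin²θ = 0.0451186 m².
Substituting r = 0.0582 m, L = 0.2188 m, θ = 64.4°: d²x/dθ² = -0.015337 m.
a = ω²·d²x/dθ² = (197.4)²·(-0.015337) = -597.61 m/s²;  |a| = 597.61 m/s².

598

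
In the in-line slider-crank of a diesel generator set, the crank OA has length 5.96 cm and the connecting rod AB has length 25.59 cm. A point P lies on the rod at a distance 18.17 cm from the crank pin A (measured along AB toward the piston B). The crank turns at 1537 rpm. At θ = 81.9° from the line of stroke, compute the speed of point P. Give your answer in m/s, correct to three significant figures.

ω = 161 rad/s.  Crank-pin speed |V_A| = rω = 9.5929 m/s, perpendicular to OA.
Rod angle: sinφ = −(r/L) sinθ ⇒ φ = -13.331°; ω_rod = −rω cosθ/√(L²−r²sin²θ) = -5.4282 rad/s.
V_P = V_A + ω_rod × AP, with AP = 0.1817 m along the rod.
Components: V_Px = −rω sinθ − a·ω_rod·sinφ = -9.7246 m/s;  V_Py = rω cosθ + a·ω_rod·cosφ = +0.39192 m/s.
|V_P| = √(V_Px² + V_Py²) = 9.7325 m/s.

9.73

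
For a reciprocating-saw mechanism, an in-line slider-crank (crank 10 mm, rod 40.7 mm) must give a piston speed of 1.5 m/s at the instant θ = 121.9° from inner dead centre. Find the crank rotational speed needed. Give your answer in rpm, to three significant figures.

For an in-line slider-crank, |v_piston| = rω|sinθ|·[1 + r cosθ/√(L² − r² sin²θ)].
With r = 0.01 m, L = 0.0407 m, θ = 121.9°: the bracketed kinematic factor |dx/dθ| = 0.0073626 m.
ω = v/|dx/dθ| = 1.5/0.0073626 = 203.73 rad/s.
N = 60ω/(2π) = 1945.5 rpm.

1950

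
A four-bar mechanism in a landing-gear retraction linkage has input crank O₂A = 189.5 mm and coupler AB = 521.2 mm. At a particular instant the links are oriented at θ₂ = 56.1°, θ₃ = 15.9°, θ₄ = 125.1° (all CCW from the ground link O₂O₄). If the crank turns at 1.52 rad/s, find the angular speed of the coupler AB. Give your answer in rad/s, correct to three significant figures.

0.546

ω₂ = 1.52 rad/s
Differentiating the loop-closure r₂e^{iθ₂}+r₃e^{iθ₃}=r₁+r₄e^{iθ₄} gives r₂ω₂e^{iθ₂}+r₃ω₃e^{iθ₃}=r₄ω₄e^{iθ₄}.
Eliminating the other unknown: ω₃ = r₂ω₂ sin(θ₄−θ₂) / [r₃ sin(θ₃−θ₄)].
Numerator sine = +0.93358; denominator sine = -0.94438.
Result = 0.1895·1.52·(+0.93358) / (0.5212·(-0.94438)) = -0.54633 rad/s; magnitude 0.54633 rad/s.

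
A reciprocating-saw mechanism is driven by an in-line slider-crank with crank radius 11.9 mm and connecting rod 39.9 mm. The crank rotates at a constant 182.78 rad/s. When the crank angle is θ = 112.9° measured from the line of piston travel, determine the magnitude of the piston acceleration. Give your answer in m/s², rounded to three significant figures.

ω = 182.8 rad/s
x(θ) = r cosθ + √(L² − r² sin²θ); with ω constant, a = ω²·d²x/dθ².
d²x/dθ² = −r cosθ − r²(cos2θ)/√u − r⁴ sin²2θ/(4u^{3/2}),  u = L² − r² sin²θ = 0.00147184 m².
Substituting r = 0.0119 m, L = 0.0399 m, θ = 112.9°: d²x/dθ² = +0.0071583 m.
a = ω²·d²x/dθ² = (182.8)²·(+0.0071583) = +239.15 m/s²;  |a| = 239.15 m/s².

239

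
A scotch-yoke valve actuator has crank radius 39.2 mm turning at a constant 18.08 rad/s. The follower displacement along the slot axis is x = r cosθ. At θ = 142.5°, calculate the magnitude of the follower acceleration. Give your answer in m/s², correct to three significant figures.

ω = 18.08 rad/s
x = r cosθ ⇒ ẍ = −rω² cosθ (ω constant).
|a| = rω²|cosθ| = 0.0392·(18.08)²·|cos 142.5°| = 10.166 m/s².

10.2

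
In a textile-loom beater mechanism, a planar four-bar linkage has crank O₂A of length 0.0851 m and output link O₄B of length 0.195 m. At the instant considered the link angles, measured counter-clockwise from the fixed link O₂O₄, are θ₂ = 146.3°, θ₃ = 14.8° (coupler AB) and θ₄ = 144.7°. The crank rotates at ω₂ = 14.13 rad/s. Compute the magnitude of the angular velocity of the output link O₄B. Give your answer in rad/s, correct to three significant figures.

ω₂ = 14.13 rad/s
Differentiating the loop-closure r₂e^{iθ₂}+r₃e^{iθ₃}=r₁+r₄e^{iθ₄} gives r₂ω₂e^{iθ₂}+r₃ω₃e^{iθ₃}=r₄ω₄e^{iθ₄}.
Eliminating the other unknown: ω₄ = r₂ω₂ sin(θ₂−θ₃) / [r₄ sin(θ₄−θ₃)].
Numerator sine = +0.74896; denominator sine = +0.76717.
Result = 0.0851·14.13·(+0.74896) / (0.195·(+0.76717)) = +6.0201 rad/s; magnitude 6.0201 rad/s.

6.02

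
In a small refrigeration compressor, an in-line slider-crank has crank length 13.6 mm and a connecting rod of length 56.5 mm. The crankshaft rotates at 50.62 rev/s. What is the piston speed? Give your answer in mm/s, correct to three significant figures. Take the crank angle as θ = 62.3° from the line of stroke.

4270

ω = 2π·50.6 = 318.1 rad/s
For an in-line slider-crank, x = r cosθ + √(L² − r² sin²θ), so v = −rω sinθ·[1 + r cosθ/√(L² − r² sin²θ)].
With r = 0.0136 m, L = 0.0565 m, θ = 62.3°: √(L² − r² sin²θ) = 0.055202 m.
v = −0.0136·318.1·0.88539·[1 + 0.0136·0.46484/0.055202] = -4.2684 m/s.
|v| = 4.2684 m/s = 4268.4 mm/s.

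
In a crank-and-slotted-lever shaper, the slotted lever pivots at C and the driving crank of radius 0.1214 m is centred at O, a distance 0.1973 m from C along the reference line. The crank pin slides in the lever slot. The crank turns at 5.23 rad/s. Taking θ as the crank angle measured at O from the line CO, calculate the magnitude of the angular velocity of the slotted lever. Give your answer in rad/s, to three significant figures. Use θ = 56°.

1.83

ω = 5.23 rad/s
Crank pin A relative to C: A = (d + r cosθ, r sinθ); lever angle φ = atan2(r sinθ, d + r cosθ).
Differentiating tanφ: φ̇ = rω(d cosθ + r)/(d² + r² + 2dr cosθ).
d² + r² + 2dr cosθ = |CA|² = 0.0804531 m²;  d cosθ + r = +0.23173 m.
|ω_lever| = |0.1214·5.23·+0.23173| / 0.0804531 = 1.8288 rad/s.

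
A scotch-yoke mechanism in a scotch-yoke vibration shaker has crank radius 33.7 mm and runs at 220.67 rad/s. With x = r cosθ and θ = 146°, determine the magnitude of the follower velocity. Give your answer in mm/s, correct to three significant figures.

4160

ω = 220.7 rad/s
x = r cosθ ⇒ ẋ = −rω sinθ.
|v| = rω|sinθ| = 0.0337·220.7·|sin 146°| = 4.1585 m/s = 4158.5 mm/s.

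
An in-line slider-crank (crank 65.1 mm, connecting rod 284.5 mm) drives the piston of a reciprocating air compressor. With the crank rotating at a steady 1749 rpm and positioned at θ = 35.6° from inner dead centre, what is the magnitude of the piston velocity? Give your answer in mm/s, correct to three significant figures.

8240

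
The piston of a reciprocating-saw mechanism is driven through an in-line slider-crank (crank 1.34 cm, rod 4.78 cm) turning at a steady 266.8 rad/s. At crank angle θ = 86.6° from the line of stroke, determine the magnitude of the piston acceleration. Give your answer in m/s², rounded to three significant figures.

ω = 266.8 rad/s
x(θ) = r cosθ + √(L² − r² sin²θ); with ω constant, a = ω²·d²x/dθ².
d²x/dθ² = −r cosθ − r²(cos2θ)/√u − r⁴ sin²2θ/(4u^{3/2}),  u = L² − r² sin²θ = 0.00210591 m².
Substituting r = 0.0134 m, L = 0.0478 m, θ = 86.6°: d²x/dθ² = +0.0030894 m.
a = ω²·d²x/dθ² = (266.8)²·(+0.0030894) = +219.91 m/s²;  |a| = 219.91 m/s².

220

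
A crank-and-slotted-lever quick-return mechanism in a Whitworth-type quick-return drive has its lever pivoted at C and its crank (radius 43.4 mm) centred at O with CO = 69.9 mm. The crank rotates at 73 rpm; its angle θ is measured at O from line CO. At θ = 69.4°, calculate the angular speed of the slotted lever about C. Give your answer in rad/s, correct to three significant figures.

ω = 7.645 rad/s (from 73 rpm).
Crank pin A relative to C: A = (d + r cosθ, r sinθ); lever angle φ = atan2(r sinθ, d + r cosθ).
Differentiating tanφ: φ̇ = rω(d cosθ + r)/(d² + r² + 2dr cosθ).
d² + r² + 2dr cosθ = |CA|² = 0.00890431 m²;  d cosθ + r = +0.067994 m.
|ω_lever| = |0.0434·7.645·+0.067994| / 0.00890431 = 2.5334 rad/s.

2.53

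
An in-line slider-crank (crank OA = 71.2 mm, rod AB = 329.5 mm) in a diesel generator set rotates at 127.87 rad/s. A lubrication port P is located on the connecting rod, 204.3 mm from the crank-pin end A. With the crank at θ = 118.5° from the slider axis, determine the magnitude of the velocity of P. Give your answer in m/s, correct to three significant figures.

7.66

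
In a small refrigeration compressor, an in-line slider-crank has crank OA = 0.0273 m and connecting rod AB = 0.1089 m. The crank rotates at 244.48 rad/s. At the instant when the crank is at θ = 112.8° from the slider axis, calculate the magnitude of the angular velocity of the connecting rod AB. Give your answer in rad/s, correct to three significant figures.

24.4

ω = 244.5 rad/s
The rod makes angle φ with the slider axis where L sinφ = r sinθ; differentiating, L cosφ·φ̇ = r ω cosθ.
L cosφ = √(L² − r² sin²θ) = 0.10595 m.
|ω_rod| = r ω |cosθ| / √(L² − r² sin²θ) = 0.0273·244.5·0.38752/0.10595 = 24.411 rad/s.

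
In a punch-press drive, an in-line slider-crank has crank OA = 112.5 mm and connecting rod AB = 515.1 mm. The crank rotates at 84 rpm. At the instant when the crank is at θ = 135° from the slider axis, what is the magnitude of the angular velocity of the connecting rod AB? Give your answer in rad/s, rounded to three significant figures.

1.37

ω = 8.796 rad/s (converted from 84 rpm).
The rod makes angle φ with the slider axis where L sinφ = r sinθ; differentiating, L cosφ·φ̇ = r ω cosθ.
L cosφ = √(L² − r² sin²θ) = 0.50892 m.
|ω_rod| = r ω |cosθ| / √(L² − r² sin²θ) = 0.1125·8.796·0.70711/0.50892 = 1.375 rad/s.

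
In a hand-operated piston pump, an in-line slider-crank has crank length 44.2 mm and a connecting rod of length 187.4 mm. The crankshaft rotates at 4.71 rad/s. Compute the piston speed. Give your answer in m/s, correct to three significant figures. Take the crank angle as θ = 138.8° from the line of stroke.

ω = 4.71 rad/s
For an in-line slider-crank, x = r cosθ + √(L² − r² sin²θ), so v = −rω sinθ·[1 + r cosθ/√(L² − r² sin²θ)].
With r = 0.0442 m, L = 0.1874 m, θ = 138.8°: √(L² − r² sin²θ) = 0.18512 m.
v = −0.0442·4.71·0.65869·[1 + 0.0442·-0.75241/0.18512] = -0.11249 m/s.
|v| = 0.11249 m/s.

0.112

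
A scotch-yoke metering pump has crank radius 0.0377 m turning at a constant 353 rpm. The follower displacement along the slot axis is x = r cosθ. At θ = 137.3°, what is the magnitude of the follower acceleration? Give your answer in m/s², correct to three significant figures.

ω = 36.97 rad/s (from 353 rpm).
x = r cosθ ⇒ ẍ = −rω² cosθ (ω constant).
|a| = rω²|cosθ| = 0.0377·(36.97)²·|cos 137.3°| = 37.86 m/s².

37.9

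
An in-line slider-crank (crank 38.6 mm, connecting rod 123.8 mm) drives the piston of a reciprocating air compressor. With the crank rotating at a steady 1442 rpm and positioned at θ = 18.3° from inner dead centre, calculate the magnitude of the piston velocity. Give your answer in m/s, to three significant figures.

ω = 2π·1442/60 = 151 rad/s
For an in-line slider-crank, x = r cosθ + √(L² − r² sin²θ), so v = −rω sinθ·[1 + r cosθ/√(L² − r² sin²θ)].
With r = 0.0386 m, L = 0.1238 m, θ = 18.3°: √(L² − r² sin²θ) = 0.12321 m.
v = −0.0386·151·0.31399·[1 + 0.0386·0.94943/0.12321] = -2.3746 m/s.
|v| = 2.3746 m/s.

2.37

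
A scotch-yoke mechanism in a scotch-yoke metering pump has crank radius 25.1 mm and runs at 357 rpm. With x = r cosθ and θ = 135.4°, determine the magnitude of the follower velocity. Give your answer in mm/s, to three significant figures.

659

ω = 37.38 rad/s (from 357 rpm).
x = r cosθ ⇒ ẋ = −rω sinθ.
|v| = rω|sinθ| = 0.0251·37.38·|sin 135.4°| = 0.65887 m/s = 658.87 mm/s.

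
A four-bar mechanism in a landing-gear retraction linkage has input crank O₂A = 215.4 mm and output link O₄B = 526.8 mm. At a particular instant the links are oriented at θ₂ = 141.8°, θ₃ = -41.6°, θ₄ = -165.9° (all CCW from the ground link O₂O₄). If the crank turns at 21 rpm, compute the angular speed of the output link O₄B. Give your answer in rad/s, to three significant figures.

ω₂ = 2.199 rad/s (from 21 rpm).
Differentiating the loop-closure r₂e^{iθ₂}+r₃e^{iθ₃}=r₁+r₄e^{iθ₄} gives r₂ω₂e^{iθ₂}+r₃ω₃e^{iθ₃}=r₄ω₄e^{iθ₄}.
Eliminating the other unknown: ω₄ = r₂ω₂ sin(θ₂−θ₃) / [r₄ sin(θ₄−θ₃)].
Numerator sine = -0.05931; denominator sine = -0.82610.
Result = 0.2154·2.199·(-0.05931) / (0.5268·(-0.82610)) = +0.064553 rad/s; magnitude 0.064553 rad/s.

0.0646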